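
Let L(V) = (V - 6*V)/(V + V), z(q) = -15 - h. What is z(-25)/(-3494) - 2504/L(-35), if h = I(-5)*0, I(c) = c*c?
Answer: 17498027/17470 ≈ 1001.6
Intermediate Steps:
I(c) = c²
h = 0 (h = (-5)²*0 = 25*0 = 0)
z(q) = -15 (z(q) = -15 - 1*0 = -15 + 0 = -15)
L(V) = -5/2 (L(V) = (-5*V)/((2*V)) = (-5*V)*(1/(2*V)) = -5/2)
z(-25)/(-3494) - 2504/L(-35) = -15/(-3494) - 2504/(-5/2) = -15*(-1/3494) - 2504*(-⅖) = 15/3494 + 5008/5 = 17498027/17470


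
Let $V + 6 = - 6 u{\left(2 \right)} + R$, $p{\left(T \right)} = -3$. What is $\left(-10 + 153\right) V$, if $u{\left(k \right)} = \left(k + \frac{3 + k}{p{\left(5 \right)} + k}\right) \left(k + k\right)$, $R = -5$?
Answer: $8723$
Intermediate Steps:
$u{\left(k \right)} = 2 k \left(k + \frac{3 + k}{-3 + k}\right)$ ($u{\left(k \right)} = \left(k + \frac{3 + k}{-3 + k}\right) \left(k + k\right) = \left(k + \frac{3 + k}{-3 + k}\right) 2 k = 2 k \left(k + \frac{3 + k}{-3 + k}\right)$)
$V = 61$ ($V = -6 - \left(5 + 6 \cdot 2 \cdot 2 \frac{1}{-3 + 2} \left(3 + 2^{2} - 4\right)\right) = -6 - \left(5 + 6 \cdot 2 \cdot 2 \frac{1}{-1} \left(3 + 4 - 4\right)\right) = -6 - \left(5 + 6 \cdot 2 \cdot 2 \left(-1\right) 3\right) = -6 - -67 = -6 + \left(72 - 5\right) = -6 + 67 = 61$)
$\left(-10 + 153\right) V = \left(-10 + 153\right) 61 = 143 \cdot 61 = 8723$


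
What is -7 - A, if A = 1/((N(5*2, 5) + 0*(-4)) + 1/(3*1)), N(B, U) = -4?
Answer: -74/11 ≈ -6.7273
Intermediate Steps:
A = -3/11 (A = 1/((-4 + 0*(-4)) + 1/(3*1)) = 1/((-4 + 0) + 1/3) = 1/(-4 + 1/3) = 1/(-11/3) = -3/11 ≈ -0.27273)
-7 - A = -7 - 1*(-3/11) = -7 + 3/11 = -74/11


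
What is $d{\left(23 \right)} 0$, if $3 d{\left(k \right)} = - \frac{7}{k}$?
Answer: $0$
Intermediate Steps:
$d{\left(k \right)} = - \frac{7}{3 k}$ ($d{\left(k \right)} = \frac{\left(-7\right) \frac{1}{k}}{3} = - \frac{7}{3 k}$)
$d{\left(23 \right)} 0 = - \frac{7}{3 \cdot 23} \cdot 0 = \left(- \frac{7}{3}\right) \frac{1}{23} \cdot 0 = \left(- \frac{7}{69}\right) 0 = 0$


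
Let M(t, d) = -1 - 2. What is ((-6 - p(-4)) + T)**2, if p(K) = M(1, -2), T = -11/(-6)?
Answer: 49/36 ≈ 1.3611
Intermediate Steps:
M(t, d) = -3
T = 11/6 (T = -11*(-1/6) = 11/6 ≈ 1.8333)
p(K) = -3
((-6 - p(-4)) + T)**2 = ((-6 - 1*(-3)) + 11/6)**2 = ((-6 + 3) + 11/6)**2 = (-3 + 11/6)**2 = (-7/6)**2 = 49/36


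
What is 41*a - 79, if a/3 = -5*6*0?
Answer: -79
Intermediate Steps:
a = 0 (a = 3*(-5*6*0) = 3*(-30*0) = 3*0 = 0)
41*a - 79 = 41*0 - 79 = 0 - 79 = -79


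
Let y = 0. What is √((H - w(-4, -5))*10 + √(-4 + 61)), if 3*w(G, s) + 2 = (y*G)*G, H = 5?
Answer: √(510 + 9*√57)/3 ≈ 8.0135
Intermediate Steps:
w(G, s) = -⅔ (w(G, s) = -⅔ + ((0*G)*G)/3 = -⅔ + (0*G)/3 = -⅔ + (⅓)*0 = -⅔ + 0 = -⅔)
√((H - w(-4, -5))*10 + √(-4 + 61)) = √((5 - 1*(-⅔))*10 + √(-4 + 61)) = √((5 + ⅔)*10 + √57) = √((17/3)*10 + √57) = √(170/3 + √57)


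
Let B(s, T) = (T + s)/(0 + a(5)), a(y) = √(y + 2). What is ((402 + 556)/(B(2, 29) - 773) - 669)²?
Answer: 1963878708971996231/4371741538641 + 41618318900464*√7/4371741538641 ≈ 4.4925e+5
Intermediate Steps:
a(y) = √(2 + y)
B(s, T) = √7*(T + s)/7 (B(s, T) = (T + s)/(0 + √(2 + 5)) = (T + s)/(0 + √7) = (T + s)/(√7) = (T + s)*(√7/7) = √7*(T + s)/7)
((402 + 556)/(B(2, 29) - 773) - 669)² = ((402 + 556)/(√7*(29 + 2)/7 - 773) - 669)² = (958/((⅐)*√7*31 - 773) - 669)² = (958/(31*√7/7 - 773) - 669)² = (958/(-773 + 31*√7/7) - 669)² = (-669 + 958/(-773 + 31*√7/7))²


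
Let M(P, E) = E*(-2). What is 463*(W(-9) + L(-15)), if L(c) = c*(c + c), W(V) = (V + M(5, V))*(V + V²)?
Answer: 508374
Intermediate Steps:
M(P, E) = -2*E
W(V) = -V*(V + V²) (W(V) = (V - 2*V)*(V + V²) = (-V)*(V + V²) = -V*(V + V²))
L(c) = 2*c² (L(c) = c*(2*c) = 2*c²)
463*(W(-9) + L(-15)) = 463*((-9)²*(-1 - 1*(-9)) + 2*(-15)²) = 463*(81*(-1 + 9) + 2*225) = 463*(81*8 + 450) = 463*(648 + 450) = 463*1098 = 508374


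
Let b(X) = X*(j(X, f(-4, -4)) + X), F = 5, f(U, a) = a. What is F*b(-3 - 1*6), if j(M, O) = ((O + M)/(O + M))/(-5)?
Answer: 414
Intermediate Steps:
j(M, O) = -1/5 (j(M, O) = ((M + O)/(M + O))*(-1/5) = 1*(-1/5) = -1/5)
b(X) = X*(-1/5 + X)
F*b(-3 - 1*6) = 5*((-3 - 1*6)*(-1/5 + (-3 - 1*6))) = 5*((-3 - 6)*(-1/5 + (-3 - 6))) = 5*(-9*(-1/5 - 9)) = 5*(-9*(-46/5)) = 5*(414/5) = 414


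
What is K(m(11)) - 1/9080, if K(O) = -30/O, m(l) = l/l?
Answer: -272401/9080 ≈ -30.000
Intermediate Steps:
m(l) = 1
K(m(11)) - 1/9080 = -30/1 - 1/9080 = -30*1 - 1*1/9080 = -30 - 1/9080 = -272401/9080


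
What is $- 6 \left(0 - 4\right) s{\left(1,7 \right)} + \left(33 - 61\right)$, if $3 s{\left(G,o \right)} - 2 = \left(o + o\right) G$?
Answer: $100$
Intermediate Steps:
$s{\left(G,o \right)} = \frac{2}{3} + \frac{2 G o}{3}$ ($s{\left(G,o \right)} = \frac{2}{3} + \frac{\left(o + o\right) G}{3} = \frac{2}{3} + \frac{2 o G}{3} = \frac{2}{3} + \frac{2 G o}{3}$)
$- 6 \left(0 - 4\right) s{\left(1,7 \right)} + \left(33 - 61\right) = - 6 \left(0 - 4\right) \left(\frac{2}{3} + \frac{2}{3} \cdot 1 \cdot 7\right) + \left(33 - 61\right) = \left(-6\right) \left(-4\right) \left(\frac{2}{3} + \frac{14}{3}\right) + \left(33 - 61\right) = 24 \cdot \frac{16}{3} - 28 = 128 - 28 = 100$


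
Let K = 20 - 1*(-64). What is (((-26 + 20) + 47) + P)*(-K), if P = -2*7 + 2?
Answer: -2436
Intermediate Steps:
K = 84 (K = 20 + 64 = 84)
P = -12 (P = -14 + 2 = -12)
(((-26 + 20) + 47) + P)*(-K) = (((-26 + 20) + 47) - 12)*(-1*84) = ((-6 + 47) - 12)*(-84) = (41 - 12)*(-84) = 29*(-84) = -2436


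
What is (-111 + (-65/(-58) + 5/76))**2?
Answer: 58578036841/4857616 ≈ 12059.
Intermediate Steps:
(-111 + (-65/(-58) + 5/76))**2 = (-111 + (-65*(-1/58) + 5*(1/76)))**2 = (-111 + (65/58 + 5/76))**2 = (-111 + 2615/2204)**2 = (-242029/2204)**2 = 58578036841/4857616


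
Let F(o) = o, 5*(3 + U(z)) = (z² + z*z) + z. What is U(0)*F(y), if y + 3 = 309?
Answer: -918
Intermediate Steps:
y = 306 (y = -3 + 309 = 306)
U(z) = -3 + z/5 + 2*z²/5 (U(z) = -3 + ((z² + z*z) + z)/5 = -3 + ((z² + z²) + z)/5 = -3 + (2*z² + z)/5 = -3 + (z + 2*z²)/5 = -3 + (z/5 + 2*z²/5) = -3 + z/5 + 2*z²/5)
U(0)*F(y) = (-3 + (⅕)*0 + (⅖)*0²)*306 = (-3 + 0 + (⅖)*0)*306 = (-3 + 0 + 0)*306 = -3*306 = -918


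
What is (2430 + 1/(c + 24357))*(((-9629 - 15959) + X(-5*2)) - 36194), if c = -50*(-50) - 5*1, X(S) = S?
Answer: -1007987576728/6713 ≈ -1.5015e+8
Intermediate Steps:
c = 2495 (c = 2500 - 5 = 2495)
(2430 + 1/(c + 24357))*(((-9629 - 15959) + X(-5*2)) - 36194) = (2430 + 1/(2495 + 24357))*(((-9629 - 15959) - 5*2) - 36194) = (2430 + 1/26852)*((-25588 - 10) - 36194) = (2430 + 1/26852)*(-25598 - 36194) = (65250361/26852)*(-61792) = -1007987576728/6713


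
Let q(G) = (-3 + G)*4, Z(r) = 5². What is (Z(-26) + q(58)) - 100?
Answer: 145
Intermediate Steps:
Z(r) = 25
q(G) = -12 + 4*G
(Z(-26) + q(58)) - 100 = (25 + (-12 + 4*58)) - 100 = (25 + (-12 + 232)) - 100 = (25 + 220) - 100 = 245 - 100 = 145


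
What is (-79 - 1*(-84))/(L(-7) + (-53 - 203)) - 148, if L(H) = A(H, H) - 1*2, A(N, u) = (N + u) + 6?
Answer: -39373/266 ≈ -148.02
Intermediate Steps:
A(N, u) = 6 + N + u
L(H) = 4 + 2*H (L(H) = (6 + H + H) - 1*2 = (6 + 2*H) - 2 = 4 + 2*H)
(-79 - 1*(-84))/(L(-7) + (-53 - 203)) - 148 = (-79 - 1*(-84))/((4 + 2*(-7)) + (-53 - 203)) - 148 = (-79 + 84)/((4 - 14) - 256) - 148 = 5/(-10 - 256) - 148 = 5/(-266) - 148 = -1/266*5 - 148 = -5/266 - 148 = -39373/266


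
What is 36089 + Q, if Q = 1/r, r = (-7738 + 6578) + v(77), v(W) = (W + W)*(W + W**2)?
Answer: 33337718997/923764 ≈ 36089.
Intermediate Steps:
v(W) = 2*W*(W + W**2) (v(W) = (2*W)*(W + W**2) = 2*W*(W + W**2))
r = 923764 (r = (-7738 + 6578) + 2*77**2*(1 + 77) = -1160 + 2*5929*78 = -1160 + 924924 = 923764)
Q = 1/923764 ≈ 1.0825e-6
36089 + Q = 36089 + 1/923764 = 33337718997/923764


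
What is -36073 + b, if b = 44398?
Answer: 8325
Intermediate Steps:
-36073 + b = -36073 + 44398 = 8325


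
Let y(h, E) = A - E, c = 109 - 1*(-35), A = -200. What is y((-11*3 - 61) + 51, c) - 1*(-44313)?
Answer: 43969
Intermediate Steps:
c = 144 (c = 109 + 35 = 144)
y(h, E) = -200 - E
y((-11*3 - 61) + 51, c) - 1*(-44313) = (-200 - 1*144) - 1*(-44313) = (-200 - 144) + 44313 = -344 + 44313 = 43969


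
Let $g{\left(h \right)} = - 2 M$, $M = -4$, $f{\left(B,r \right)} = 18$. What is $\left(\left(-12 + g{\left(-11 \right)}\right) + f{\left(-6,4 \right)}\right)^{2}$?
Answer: $196$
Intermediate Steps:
$g{\left(h \right)} = 8$ ($g{\left(h \right)} = \left(-2\right) \left(-4\right) = 8$)
$\left(\left(-12 + g{\left(-11 \right)}\right) + f{\left(-6,4 \right)}\right)^{2} = \left(\left(-12 + 8\right) + 18\right)^{2} = \left(-4 + 18\right)^{2} = 14^{2} = 196$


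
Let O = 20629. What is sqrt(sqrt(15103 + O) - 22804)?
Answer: sqrt(-22804 + 2*sqrt(8933)) ≈ 150.38*I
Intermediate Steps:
sqrt(sqrt(15103 + O) - 22804) = sqrt(sqrt(15103 + 20629) - 22804) = sqrt(sqrt(35732) - 22804) = sqrt(2*sqrt(8933) - 22804) = sqrt(-22804 + 2*sqrt(8933))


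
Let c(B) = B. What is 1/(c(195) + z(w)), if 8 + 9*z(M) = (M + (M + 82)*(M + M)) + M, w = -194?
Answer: 9/44815 ≈ 0.00020083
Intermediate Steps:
z(M) = -8/9 + 2*M/9 + 2*M*(82 + M)/9 (z(M) = -8/9 + ((M + (M + 82)*(M + M)) + M)/9 = -8/9 + ((M + (82 + M)*(2*M)) + M)/9 = -8/9 + ((M + 2*M*(82 + M)) + M)/9 = -8/9 + (2*M + 2*M*(82 + M))/9 = -8/9 + (2*M/9 + 2*M*(82 + M)/9) = -8/9 + 2*M/9 + 2*M*(82 + M)/9)
1/(c(195) + z(w)) = 1/(195 + (-8/9 + (2/9)*(-194)² + (166/9)*(-194))) = 1/(195 + (-8/9 + (2/9)*37636 - 32204/9)) = 1/(195 + (-8/9 + 75272/9 - 32204/9)) = 1/(195 + 43060/9) = 1/(44815/9) = 9/44815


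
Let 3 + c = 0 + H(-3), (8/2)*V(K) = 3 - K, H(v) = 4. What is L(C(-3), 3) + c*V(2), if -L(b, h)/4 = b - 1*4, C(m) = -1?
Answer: 81/4 ≈ 20.250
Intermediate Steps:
L(b, h) = 16 - 4*b (L(b, h) = -4*(b - 1*4) = -4*(b - 4) = -4*(-4 + b) = 16 - 4*b)
V(K) = ¾ - K/4 (V(K) = (3 - K)/4 = ¾ - K/4)
c = 1 (c = -3 + (0 + 4) = -3 + 4 = 1)
L(C(-3), 3) + c*V(2) = (16 - 4*(-1)) + 1*(¾ - ¼*2) = (16 + 4) + 1*(¾ - ½) = 20 + 1*(¼) = 20 + ¼ = 81/4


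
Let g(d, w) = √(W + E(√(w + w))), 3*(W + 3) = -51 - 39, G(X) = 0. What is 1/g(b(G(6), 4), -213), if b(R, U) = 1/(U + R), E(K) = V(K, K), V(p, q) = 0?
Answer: -I*√33/33 ≈ -0.17408*I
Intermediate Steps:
E(K) = 0
W = -33 (W = -3 + (-51 - 39)/3 = -3 + (⅓)*(-90) = -3 - 30 = -33)
b(R, U) = 1/(R + U)
g(d, w) = I*√33 (g(d, w) = √(-33 + 0) = √(-33) = I*√33)
1/g(b(G(6), 4), -213) = 1/(I*√33) = -I*√33/33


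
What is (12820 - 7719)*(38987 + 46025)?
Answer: 433646212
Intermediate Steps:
(12820 - 7719)*(38987 + 46025) = 5101*85012 = 433646212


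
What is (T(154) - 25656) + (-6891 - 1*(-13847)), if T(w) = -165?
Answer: -18865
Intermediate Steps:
(T(154) - 25656) + (-6891 - 1*(-13847)) = (-165 - 25656) + (-6891 - 1*(-13847)) = -25821 + (-6891 + 13847) = -25821 + 6956 = -18865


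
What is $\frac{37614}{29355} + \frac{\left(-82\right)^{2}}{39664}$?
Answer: $\frac{140775393}{97028060} \approx 1.4509$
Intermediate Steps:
$\frac{37614}{29355} + \frac{\left(-82\right)^{2}}{39664} = 37614 \cdot \frac{1}{29355} + 6724 \cdot \frac{1}{39664} = \frac{12538}{9785} + \frac{1681}{9916} = \frac{140775393}{97028060}$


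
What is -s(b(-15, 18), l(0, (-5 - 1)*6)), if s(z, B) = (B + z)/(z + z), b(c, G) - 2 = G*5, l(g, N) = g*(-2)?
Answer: -1/2 ≈ -0.50000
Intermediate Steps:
l(g, N) = -2*g
b(c, G) = 2 + 5*G (b(c, G) = 2 + G*5 = 2 + 5*G)
s(z, B) = (B + z)/(2*z) (s(z, B) = (B + z)/((2*z)) = (B + z)*(1/(2*z)) = (B + z)/(2*z))
-s(b(-15, 18), l(0, (-5 - 1)*6)) = -(-2*0 + (2 + 5*18))/(2*(2 + 5*18)) = -(0 + (2 + 90))/(2*(2 + 90)) = -(0 + 92)/(2*92) = -92/(2*92) = -1*1/2 = -1/2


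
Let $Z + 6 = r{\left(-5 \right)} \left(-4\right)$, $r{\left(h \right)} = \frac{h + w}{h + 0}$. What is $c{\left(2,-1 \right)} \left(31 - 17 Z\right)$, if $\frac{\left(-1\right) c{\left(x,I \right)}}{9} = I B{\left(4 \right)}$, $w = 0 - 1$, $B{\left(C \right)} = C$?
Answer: $\frac{38628}{5} \approx 7725.6$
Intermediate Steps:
$w = -1$ ($w = 0 - 1 = -1$)
$c{\left(x,I \right)} = - 36 I$ ($c{\left(x,I \right)} = - 9 I 4 = - 9 \cdot 4 I = - 36 I$)
$r{\left(h \right)} = \frac{-1 + h}{h}$ ($r{\left(h \right)} = \frac{h - 1}{h + 0} = \frac{-1 + h}{h}$)
$Z = - \frac{54}{5}$ ($Z = -6 + \frac{-1 - 5}{-5} \left(-4\right) = -6 + \left(- \frac{1}{5}\right) \left(-6\right) \left(-4\right) = -6 + \frac{6}{5} \left(-4\right) = -6 - \frac{24}{5} = - \frac{54}{5} \approx -10.8$)
$c{\left(2,-1 \right)} \left(31 - 17 Z\right) = \left(-36\right) \left(-1\right) \left(31 - - \frac{918}{5}\right) = 36 \left(31 + \frac{918}{5}\right) = 36 \cdot \frac{1073}{5} = \frac{38628}{5}$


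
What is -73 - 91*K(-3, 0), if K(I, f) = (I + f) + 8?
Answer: -528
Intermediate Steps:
K(I, f) = 8 + I + f
-73 - 91*K(-3, 0) = -73 - 91*(8 - 3 + 0) = -73 - 91*5 = -73 - 455 = -528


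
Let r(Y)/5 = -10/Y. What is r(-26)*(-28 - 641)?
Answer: -16725/13 ≈ -1286.5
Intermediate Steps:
r(Y) = -50/Y (r(Y) = 5*(-10/Y) = -50/Y)
r(-26)*(-28 - 641) = (-50/(-26))*(-28 - 641) = -50*(-1/26)*(-669) = (25/13)*(-669) = -16725/13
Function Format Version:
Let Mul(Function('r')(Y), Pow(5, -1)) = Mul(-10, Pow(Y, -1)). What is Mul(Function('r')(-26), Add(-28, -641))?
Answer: Rational(-16725, 13) ≈ -1286.5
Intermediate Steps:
Function('r')(Y) = Mul(-50, Pow(Y, -1)) (Function('r')(Y) = Mul(5, Mul(-10, Pow(Y, -1))) = Mul(-50, Pow(Y, -1)))
Mul(Function('r')(-26), Add(-28, -641)) = Mul(Mul(-50, Pow(-26, -1)), Add(-28, -641)) = Mul(Mul(-50, Rational(-1, 26)), -669) = Mul(Rational(25, 13), -669) = Rational(-16725, 13)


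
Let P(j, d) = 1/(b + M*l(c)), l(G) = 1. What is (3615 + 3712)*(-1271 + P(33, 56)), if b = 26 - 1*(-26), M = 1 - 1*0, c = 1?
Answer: -493561374/53 ≈ -9.3125e+6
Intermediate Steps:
M = 1 (M = 1 + 0 = 1)
b = 52 (b = 26 + 26 = 52)
P(j, d) = 1/53 (P(j, d) = 1/(52 + 1*1) = 1/(52 + 1) = 1/53)
(3615 + 3712)*(-1271 + P(33, 56)) = (3615 + 3712)*(-1271 + 1/53) = 7327*(-67362/53) = -493561374/53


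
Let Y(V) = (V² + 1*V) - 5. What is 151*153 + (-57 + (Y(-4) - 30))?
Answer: 23023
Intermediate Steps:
Y(V) = -5 + V + V² (Y(V) = (V² + V) - 5 = (V + V²) - 5 = -5 + V + V²)
151*153 + (-57 + (Y(-4) - 30)) = 151*153 + (-57 + ((-5 - 4 + (-4)²) - 30)) = 23103 + (-57 + ((-5 - 4 + 16) - 30)) = 23103 + (-57 + (7 - 30)) = 23103 + (-57 - 23) = 23103 - 80 = 23023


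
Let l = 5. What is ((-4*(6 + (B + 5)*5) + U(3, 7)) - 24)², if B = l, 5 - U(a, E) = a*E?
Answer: 69696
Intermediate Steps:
U(a, E) = 5 - E*a (U(a, E) = 5 - a*E = 5 - E*a)
B = 5
((-4*(6 + (B + 5)*5) + U(3, 7)) - 24)² = ((-4*(6 + (5 + 5)*5) + (5 - 1*7*3)) - 24)² = ((-4*(6 + 10*5) + (5 - 21)) - 24)² = ((-4*(6 + 50) - 16) - 24)² = ((-4*56 - 16) - 24)² = ((-224 - 16) - 24)² = (-240 - 24)² = (-264)² = 69696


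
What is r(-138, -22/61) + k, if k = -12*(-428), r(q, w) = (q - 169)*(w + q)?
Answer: 2904376/61 ≈ 47613.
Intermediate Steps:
r(q, w) = (-169 + q)*(q + w)
k = 5136
r(-138, -22/61) + k = ((-138)**2 - 169*(-138) - (-3718)/61 - (-3036)/61) + 5136 = (19044 + 23322 - (-3718)/61 - (-3036)/61) + 5136 = (19044 + 23322 - 169*(-22/61) - 138*(-22/61)) + 5136 = (19044 + 23322 + 3718/61 + 3036/61) + 5136 = 2591080/61 + 5136 = 2904376/61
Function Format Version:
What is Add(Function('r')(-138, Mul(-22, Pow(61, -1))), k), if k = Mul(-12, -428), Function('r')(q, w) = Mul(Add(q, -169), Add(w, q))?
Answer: Rational(2904376, 61) ≈ 47613.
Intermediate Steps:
Function('r')(q, w) = Mul(Add(-169, q), Add(q, w))
k = 5136
Add(Function('r')(-138, Mul(-22, Pow(61, -1))), k) = Add(Add(Pow(-138, 2), Mul(-169, -138), Mul(-169, Mul(-22, Pow(61, -1))), Mul(-138, Mul(-22, Pow(61, -1)))), 5136) = Add(Add(19044, 23322, Mul(-169, Mul(-22, Rational(1, 61))), Mul(-138, Mul(-22, Rational(1, 61)))), 5136) = Add(Add(19044, 23322, Mul(-169, Rational(-22, 61)), Mul(-138, Rational(-22, 61))), 5136) = Add(Add(19044, 23322, Rational(3718, 61), Rational(3036, 61)), 5136) = Add(Rational(2591080, 61), 5136) = Rational(2904376, 61)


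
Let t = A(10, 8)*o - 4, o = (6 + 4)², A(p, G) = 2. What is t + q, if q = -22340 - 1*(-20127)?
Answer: -2017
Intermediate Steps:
q = -2213 (q = -22340 + 20127 = -2213)
o = 100 (o = 10² = 100)
t = 196 (t = 2*100 - 4 = 200 - 4 = 196)
t + q = 196 - 2213 = -2017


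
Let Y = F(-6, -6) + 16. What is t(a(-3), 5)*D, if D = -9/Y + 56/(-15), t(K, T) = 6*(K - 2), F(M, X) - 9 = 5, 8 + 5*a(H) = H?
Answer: 2541/25 ≈ 101.64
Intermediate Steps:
a(H) = -8/5 + H/5
F(M, X) = 14 (F(M, X) = 9 + 5 = 14)
t(K, T) = -12 + 6*K (t(K, T) = 6*(-2 + K) = -12 + 6*K)
Y = 30 (Y = 14 + 16 = 30)
D = -121/30 (D = -9/30 + 56/(-15) = -9*1/30 + 56*(-1/15) = -3/10 - 56/15 = -121/30 ≈ -4.0333)
t(a(-3), 5)*D = (-12 + 6*(-8/5 + (⅕)*(-3)))*(-121/30) = (-12 + 6*(-8/5 - ⅗))*(-121/30) = (-12 + 6*(-11/5))*(-121/30) = (-12 - 66/5)*(-121/30) = -126/5*(-121/30) = 2541/25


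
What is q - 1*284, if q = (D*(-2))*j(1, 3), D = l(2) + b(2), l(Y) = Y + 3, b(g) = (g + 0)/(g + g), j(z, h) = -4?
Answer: -240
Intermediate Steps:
b(g) = ½ (b(g) = g/((2*g)) = g*(1/(2*g)) = ½)
l(Y) = 3 + Y
D = 11/2 (D = (3 + 2) + ½ = 5 + ½ = 11/2 ≈ 5.5000)
q = 44 (q = ((11/2)*(-2))*(-4) = -11*(-4) = 44)
q - 1*284 = 44 - 1*284 = 44 - 284 = -240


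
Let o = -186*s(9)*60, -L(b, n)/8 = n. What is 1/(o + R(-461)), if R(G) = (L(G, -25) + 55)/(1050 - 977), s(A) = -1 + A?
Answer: -73/6517185 ≈ -1.1201e-5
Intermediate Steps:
L(b, n) = -8*n
R(G) = 255/73 (R(G) = (-8*(-25) + 55)/(1050 - 977) = (200 + 55)/73 = 255*(1/73) = 255/73)
o = -89280 (o = -186*(-1 + 9)*60 = -186*8*60 = -1488*60 = -89280)
1/(o + R(-461)) = 1/(-89280 + 255/73) = 1/(-6517185/73) = -73/6517185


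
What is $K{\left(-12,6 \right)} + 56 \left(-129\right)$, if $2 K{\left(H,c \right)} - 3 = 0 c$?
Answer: $- \frac{14445}{2} \approx -7222.5$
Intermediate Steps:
$K{\left(H,c \right)} = \frac{3}{2}$ ($K{\left(H,c \right)} = \frac{3}{2} + \frac{0 c}{2} = \frac{3}{2} + \frac{1}{2} \cdot 0 = \frac{3}{2} + 0 = \frac{3}{2}$)
$K{\left(-12,6 \right)} + 56 \left(-129\right) = \frac{3}{2} + 56 \left(-129\right) = \frac{3}{2} - 7224 = - \frac{14445}{2}$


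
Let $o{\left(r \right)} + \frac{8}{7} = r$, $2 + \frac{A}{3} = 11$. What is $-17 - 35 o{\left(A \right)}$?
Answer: $-922$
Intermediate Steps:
$A = 27$ ($A = -6 + 3 \cdot 11 = -6 + 33 = 27$)
$o{\left(r \right)} = - \frac{8}{7} + r$
$-17 - 35 o{\left(A \right)} = -17 - 35 \left(- \frac{8}{7} + 27\right) = -17 - 905 = -922$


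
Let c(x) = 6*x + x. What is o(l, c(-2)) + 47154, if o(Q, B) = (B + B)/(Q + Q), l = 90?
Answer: 2121923/45 ≈ 47154.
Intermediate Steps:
c(x) = 7*x
o(Q, B) = B/Q (o(Q, B) = (2*B)/((2*Q)) = (2*B)*(1/(2*Q)) = B/Q)
o(l, c(-2)) + 47154 = (7*(-2))/90 + 47154 = -14*1/90 + 47154 = -7/45 + 47154 = 2121923/45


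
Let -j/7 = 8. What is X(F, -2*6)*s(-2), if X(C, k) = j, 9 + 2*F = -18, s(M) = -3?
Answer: 168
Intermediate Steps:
j = -56 (j = -7*8 = -56)
F = -27/2 (F = -9/2 + (1/2)*(-18) = -9/2 - 9 = -27/2 ≈ -13.500)
X(C, k) = -56
X(F, -2*6)*s(-2) = -56*(-3) = 168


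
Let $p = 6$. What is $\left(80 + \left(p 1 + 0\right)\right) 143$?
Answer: $12298$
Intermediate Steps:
$\left(80 + \left(p 1 + 0\right)\right) 143 = \left(80 + \left(6 \cdot 1 + 0\right)\right) 143 = \left(80 + \left(6 + 0\right)\right) 143 = \left(80 + 6\right) 143 = 86 \cdot 143 = 12298$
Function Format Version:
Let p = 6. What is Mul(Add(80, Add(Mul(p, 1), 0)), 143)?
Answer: 12298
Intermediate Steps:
Mul(Add(80, Add(Mul(p, 1), 0)), 143) = Mul(Add(80, Add(Mul(6, 1), 0)), 143) = Mul(Add(80, Add(6, 0)), 143) = Mul(Add(80, 6), 143) = Mul(86, 143) = 12298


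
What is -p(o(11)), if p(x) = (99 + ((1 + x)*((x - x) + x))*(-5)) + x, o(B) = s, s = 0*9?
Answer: -99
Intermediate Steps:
s = 0
o(B) = 0
p(x) = 99 + x - 5*x*(1 + x) (p(x) = (99 + ((1 + x)*(0 + x))*(-5)) + x = (99 + ((1 + x)*x)*(-5)) + x = (99 + (x*(1 + x))*(-5)) + x = (99 - 5*x*(1 + x)) + x = 99 + x - 5*x*(1 + x))
-p(o(11)) = -(99 - 5*0² - 4*0) = -(99 - 5*0 + 0) = -(99 + 0 + 0) = -1*99 = -99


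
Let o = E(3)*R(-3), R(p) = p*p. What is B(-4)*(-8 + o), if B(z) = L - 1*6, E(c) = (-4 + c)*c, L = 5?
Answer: 35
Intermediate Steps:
R(p) = p²
E(c) = c*(-4 + c)
B(z) = -1 (B(z) = 5 - 1*6 = 5 - 6 = -1)
o = -27 (o = (3*(-4 + 3))*(-3)² = (3*(-1))*9 = -3*9 = -27)
B(-4)*(-8 + o) = -(-8 - 27) = -1*(-35) = 35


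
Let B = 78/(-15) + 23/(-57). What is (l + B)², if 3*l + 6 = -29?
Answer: 24226084/81225 ≈ 298.26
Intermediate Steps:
l = -35/3 (l = -2 + (⅓)*(-29) = -2 - 29/3 = -35/3 ≈ -11.667)
B = -1597/285 (B = 78*(-1/15) + 23*(-1/57) = -26/5 - 23/57 = -1597/285 ≈ -5.6035)
(l + B)² = (-35/3 - 1597/285)² = (-4922/285)² = 24226084/81225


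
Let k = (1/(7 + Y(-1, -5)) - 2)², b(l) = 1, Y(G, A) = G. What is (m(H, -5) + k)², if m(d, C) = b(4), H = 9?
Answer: 24649/1296 ≈ 19.019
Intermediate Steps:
m(d, C) = 1
k = 121/36 (k = (1/(7 - 1) - 2)² = (1/6 - 2)² = (⅙ - 2)² = (-11/6)² = 121/36 ≈ 3.3611)
(m(H, -5) + k)² = (1 + 121/36)² = (157/36)² = 24649/1296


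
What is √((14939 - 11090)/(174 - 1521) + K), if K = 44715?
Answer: 2*√2253503162/449 ≈ 211.45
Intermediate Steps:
√((14939 - 11090)/(174 - 1521) + K) = √((14939 - 11090)/(174 - 1521) + 44715) = √(3849/(-1347) + 44715) = √(3849*(-1/1347) + 44715) = √(-1283/449 + 44715) = √(20075752/449) = 2*√2253503162/449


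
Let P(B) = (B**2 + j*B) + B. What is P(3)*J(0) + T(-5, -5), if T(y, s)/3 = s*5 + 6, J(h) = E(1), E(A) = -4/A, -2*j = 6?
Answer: -69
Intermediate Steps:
j = -3 (j = -1/2*6 = -3)
J(h) = -4 (J(h) = -4/1 = -4*1 = -4)
P(B) = B**2 - 2*B (P(B) = (B**2 - 3*B) + B = B**2 - 2*B)
T(y, s) = 18 + 15*s (T(y, s) = 3*(s*5 + 6) = 3*(5*s + 6) = 3*(6 + 5*s) = 18 + 15*s)
P(3)*J(0) + T(-5, -5) = (3*(-2 + 3))*(-4) + (18 + 15*(-5)) = (3*1)*(-4) + (18 - 75) = 3*(-4) - 57 = -12 - 57 = -69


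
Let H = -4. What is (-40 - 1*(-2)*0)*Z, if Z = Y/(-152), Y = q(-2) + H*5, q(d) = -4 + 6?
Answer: -90/19 ≈ -4.7368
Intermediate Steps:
q(d) = 2
Y = -18 (Y = 2 - 4*5 = 2 - 20 = -18)
Z = 9/76 (Z = -18/(-152) = -18*(-1/152) = 9/76 ≈ 0.11842)
(-40 - 1*(-2)*0)*Z = (-40 - 1*(-2)*0)*(9/76) = (-40 + 2*0)*(9/76) = (-40 + 0)*(9/76) = -40*9/76 = -90/19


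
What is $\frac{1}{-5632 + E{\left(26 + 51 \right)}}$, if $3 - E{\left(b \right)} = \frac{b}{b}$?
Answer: $- \frac{1}{5630} \approx -0.00017762$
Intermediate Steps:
$E{\left(b \right)} = 2$ ($E{\left(b \right)} = 3 - \frac{b}{b} = 3 - 1 = 2$)
$\frac{1}{-5632 + E{\left(26 + 51 \right)}} = \frac{1}{-5632 + 2} = \frac{1}{-5630} = - \frac{1}{5630}$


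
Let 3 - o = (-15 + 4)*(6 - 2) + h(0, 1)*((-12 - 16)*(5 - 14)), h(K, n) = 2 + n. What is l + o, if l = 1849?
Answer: 1140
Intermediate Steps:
o = -709 (o = 3 - ((-15 + 4)*(6 - 2) + (2 + 1)*((-12 - 16)*(5 - 14))) = 3 - (-11*4 + 3*(-28*(-9))) = 3 - (-44 + 3*252) = 3 - (-44 + 756) = 3 - 1*712 = 3 - 712 = -709)
l + o = 1849 - 709 = 1140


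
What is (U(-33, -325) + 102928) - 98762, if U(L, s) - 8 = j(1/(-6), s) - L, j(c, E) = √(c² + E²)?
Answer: 4207 + √3802501/6 ≈ 4532.0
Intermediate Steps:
j(c, E) = √(E² + c²)
U(L, s) = 8 + √(1/36 + s²) - L (U(L, s) = 8 + (√(s² + (1/(-6))²) - L) = 8 + (√(s² + (-⅙)²) - L) = 8 + (√(s² + 1/36) - L) = 8 + (√(1/36 + s²) - L) = 8 + √(1/36 + s²) - L)
(U(-33, -325) + 102928) - 98762 = ((8 - 1*(-33) + √(1 + 36*(-325)²)/6) + 102928) - 98762 = ((8 + 33 + √(1 + 36*105625)/6) + 102928) - 98762 = ((8 + 33 + √(1 + 3802500)/6) + 102928) - 98762 = ((8 + 33 + √3802501/6) + 102928) - 98762 = ((41 + √3802501/6) + 102928) - 98762 = (102969 + √3802501/6) - 98762 = 4207 + √3802501/6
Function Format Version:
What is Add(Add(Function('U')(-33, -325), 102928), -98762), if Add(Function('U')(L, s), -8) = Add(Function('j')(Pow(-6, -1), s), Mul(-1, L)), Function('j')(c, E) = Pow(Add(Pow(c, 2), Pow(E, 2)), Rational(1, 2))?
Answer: Add(4207, Mul(Rational(1, 6), Pow(3802501, Rational(1, 2)))) ≈ 4532.0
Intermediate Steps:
Function('j')(c, E) = Pow(Add(Pow(E, 2), Pow(c, 2)), Rational(1, 2))
Function('U')(L, s) = Add(8, Pow(Add(Rational(1, 36), Pow(s, 2)), Rational(1, 2)), Mul(-1, L)) (Function('U')(L, s) = Add(8, Add(Pow(Add(Pow(s, 2), Pow(Pow(-6, -1), 2)), Rational(1, 2)), Mul(-1, L))) = Add(8, Add(Pow(Add(Pow(s, 2), Pow(Rational(-1, 6), 2)), Rational(1, 2)), Mul(-1, L))) = Add(8, Add(Pow(Add(Pow(s, 2), Rational(1, 36)), Rational(1, 2)), Mul(-1, L))) = Add(8, Add(Pow(Add(Rational(1, 36), Pow(s, 2)), Rational(1, 2)), Mul(-1, L))) = Add(8, Pow(Add(Rational(1, 36), Pow(s, 2)), Rational(1, 2)), Mul(-1, L)))
Add(Add(Function('U')(-33, -325), 102928), -98762) = Add(Add(Add(8, Mul(-1, -33), Mul(Rational(1, 6), Pow(Add(1, Mul(36, Pow(-325, 2))), Rational(1, 2)))), 102928), -98762) = Add(Add(Add(8, 33, Mul(Rational(1, 6), Pow(Add(1, Mul(36, 105625)), Rational(1, 2)))), 102928), -98762) = Add(Add(Add(8, 33, Mul(Rational(1, 6), Pow(Add(1, 3802500), Rational(1, 2)))), 102928), -98762) = Add(Add(Add(8, 33, Mul(Rational(1, 6), Pow(3802501, Rational(1, 2)))), 102928), -98762) = Add(Add(Add(41, Mul(Rational(1, 6), Pow(3802501, Rational(1, 2)))), 102928), -98762) = Add(Add(102969, Mul(Rational(1, 6), Pow(3802501, Rational(1, 2)))), -98762) = Add(4207, Mul(Rational(1, 6), Pow(3802501, Rational(1, 2))))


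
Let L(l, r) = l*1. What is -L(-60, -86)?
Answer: 60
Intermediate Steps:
L(l, r) = l
-L(-60, -86) = -1*(-60) = 60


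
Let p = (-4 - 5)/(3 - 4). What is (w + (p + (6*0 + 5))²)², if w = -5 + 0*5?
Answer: 36481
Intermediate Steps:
p = 9 (p = -9/(-1) = -9*(-1) = 9)
w = -5 (w = -5 + 0 = -5)
(w + (p + (6*0 + 5))²)² = (-5 + (9 + (6*0 + 5))²)² = (-5 + (9 + (0 + 5))²)² = (-5 + (9 + 5)²)² = (-5 + 14²)² = (-5 + 196)² = 191² = 36481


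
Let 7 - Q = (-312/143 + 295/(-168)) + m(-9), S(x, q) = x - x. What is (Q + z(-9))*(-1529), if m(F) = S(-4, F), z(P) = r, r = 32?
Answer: -11029511/168 ≈ -65652.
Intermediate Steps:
z(P) = 32
S(x, q) = 0
m(F) = 0
Q = 20213/1848 (Q = 7 - ((-312/143 + 295/(-168)) + 0) = 7 - ((-312*1/143 + 295*(-1/168)) + 0) = 7 - ((-24/11 - 295/168) + 0) = 7 - (-7277/1848 + 0) = 7 - 1*(-7277/1848) = 7 + 7277/1848 = 20213/1848 ≈ 10.938)
(Q + z(-9))*(-1529) = (20213/1848 + 32)*(-1529) = (79349/1848)*(-1529) = -11029511/168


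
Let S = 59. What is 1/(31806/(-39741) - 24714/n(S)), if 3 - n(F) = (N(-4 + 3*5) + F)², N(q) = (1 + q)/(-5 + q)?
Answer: 1894321/11075697 ≈ 0.17103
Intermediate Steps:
N(q) = (1 + q)/(-5 + q)
n(F) = 3 - (2 + F)² (n(F) = 3 - ((1 + (-4 + 3*5))/(-5 + (-4 + 3*5)) + F)² = 3 - ((1 + (-4 + 15))/(-5 + (-4 + 15)) + F)² = 3 - ((1 + 11)/(-5 + 11) + F)² = 3 - (12/6 + F)² = 3 - ((⅙)*12 + F)² = 3 - (2 + F)²)
1/(31806/(-39741) - 24714/n(S)) = 1/(31806/(-39741) - 24714/(3 - (2 + 59)²)) = 1/(31806*(-1/39741) - 24714/(3 - 1*61²)) = 1/(-10602/13247 - 24714/(3 - 1*3721)) = 1/(-10602/13247 - 24714/(3 - 3721)) = 1/(-10602/13247 - 24714/(-3718)) = 1/(-10602/13247 - 24714*(-1/3718)) = 1/(-10602/13247 + 12357/1859) = 1/(11075697/1894321) = 1894321/11075697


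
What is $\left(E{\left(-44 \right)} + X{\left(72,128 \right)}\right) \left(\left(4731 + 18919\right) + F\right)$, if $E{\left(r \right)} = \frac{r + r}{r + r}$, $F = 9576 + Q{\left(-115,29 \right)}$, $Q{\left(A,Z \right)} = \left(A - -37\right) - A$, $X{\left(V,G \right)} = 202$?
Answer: $6752389$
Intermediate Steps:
$Q{\left(A,Z \right)} = 37$ ($Q{\left(A,Z \right)} = \left(A + 37\right) - A = \left(37 + A\right) - A = 37$)
$F = 9613$ ($F = 9576 + 37 = 9613$)
$E{\left(r \right)} = 1$ ($E{\left(r \right)} = \frac{2 r}{2 r} = 2 r \frac{1}{2 r} = 1$)
$\left(E{\left(-44 \right)} + X{\left(72,128 \right)}\right) \left(\left(4731 + 18919\right) + F\right) = \left(1 + 202\right) \left(\left(4731 + 18919\right) + 9613\right) = 203 \left(23650 + 9613\right) = 203 \cdot 33263 = 6752389$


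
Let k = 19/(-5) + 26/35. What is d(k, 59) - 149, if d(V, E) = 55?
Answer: -94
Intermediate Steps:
k = -107/35 (k = 19*(-1/5) + 26*(1/35) = -19/5 + 26/35 = -107/35 ≈ -3.0571)
d(k, 59) - 149 = 55 - 149 = -94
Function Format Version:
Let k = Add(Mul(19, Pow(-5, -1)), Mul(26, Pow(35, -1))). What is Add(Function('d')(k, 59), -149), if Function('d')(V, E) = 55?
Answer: -94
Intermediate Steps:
k = Rational(-107, 35) (k = Add(Mul(19, Rational(-1, 5)), Mul(26, Rational(1, 35))) = Add(Rational(-19, 5), Rational(26, 35)) = Rational(-107, 35) ≈ -3.0571)
Add(Function('d')(k, 59), -149) = Add(55, -149) = -94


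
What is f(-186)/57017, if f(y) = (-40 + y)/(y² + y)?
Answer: -113/980977485 ≈ -1.1519e-7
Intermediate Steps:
f(y) = (-40 + y)/(y + y²)
f(-186)/57017 = ((-40 - 186)/((-186)*(1 - 186)))/57017 = -1/186*(-226)/(-185)*(1/57017) = -1/186*(-1/185)*(-226)*(1/57017) = -113/17205*1/57017 = -113/980977485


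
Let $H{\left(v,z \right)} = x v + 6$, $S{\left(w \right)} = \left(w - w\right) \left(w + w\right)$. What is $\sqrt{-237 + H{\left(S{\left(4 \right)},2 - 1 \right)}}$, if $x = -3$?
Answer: $i \sqrt{231} \approx 15.199 i$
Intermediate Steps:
$S{\left(w \right)} = 0$ ($S{\left(w \right)} = 0 \cdot 2 w = 0$)
$H{\left(v,z \right)} = 6 - 3 v$ ($H{\left(v,z \right)} = - 3 v + 6 = 6 - 3 v$)
$\sqrt{-237 + H{\left(S{\left(4 \right)},2 - 1 \right)}} = \sqrt{-237 + \left(6 - 0\right)} = \sqrt{-237 + \left(6 + 0\right)} = \sqrt{-237 + 6} = \sqrt{-231} = i \sqrt{231}$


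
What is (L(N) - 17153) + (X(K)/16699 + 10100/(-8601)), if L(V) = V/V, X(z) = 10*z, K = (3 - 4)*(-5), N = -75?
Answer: -2463677383898/143628099 ≈ -17153.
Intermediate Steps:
K = 5 (K = -1*(-5) = 5)
L(V) = 1
(L(N) - 17153) + (X(K)/16699 + 10100/(-8601)) = (1 - 17153) + ((10*5)/16699 + 10100/(-8601)) = -17152 + (50*(1/16699) + 10100*(-1/8601)) = -17152 + (50/16699 - 10100/8601) = -17152 - 168229850/143628099 = -2463677383898/143628099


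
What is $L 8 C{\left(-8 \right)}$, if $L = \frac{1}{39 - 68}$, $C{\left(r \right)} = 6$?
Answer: $- \frac{48}{29} \approx -1.6552$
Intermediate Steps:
$L = - \frac{1}{29}$ ($L = \frac{1}{-29} = - \frac{1}{29} \approx -0.034483$)
$L 8 C{\left(-8 \right)} = \left(- \frac{1}{29}\right) 8 \cdot 6 = \left(- \frac{8}{29}\right) 6 = - \frac{48}{29}$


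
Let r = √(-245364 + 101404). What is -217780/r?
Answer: 10889*I*√35990/3599 ≈ 573.98*I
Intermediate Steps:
r = 2*I*√35990 (r = √(-143960) = 2*I*√35990 ≈ 379.42*I)
-217780/r = -217780*(-I*√35990/71980) = -(-10889)*I*√35990/3599 = 10889*I*√35990/3599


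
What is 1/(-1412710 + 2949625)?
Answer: 1/1536915 ≈ 6.5065e-7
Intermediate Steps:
1/(-1412710 + 2949625) = 1/1536915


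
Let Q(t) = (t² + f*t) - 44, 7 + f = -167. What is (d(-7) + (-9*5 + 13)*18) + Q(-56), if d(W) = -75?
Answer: 12185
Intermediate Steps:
f = -174 (f = -7 - 167 = -174)
Q(t) = -44 + t² - 174*t (Q(t) = (t² - 174*t) - 44 = -44 + t² - 174*t)
(d(-7) + (-9*5 + 13)*18) + Q(-56) = (-75 + (-9*5 + 13)*18) + (-44 + (-56)² - 174*(-56)) = (-75 + (-45 + 13)*18) + (-44 + 3136 + 9744) = (-75 - 32*18) + 12836 = (-75 - 576) + 12836 = -651 + 12836 = 12185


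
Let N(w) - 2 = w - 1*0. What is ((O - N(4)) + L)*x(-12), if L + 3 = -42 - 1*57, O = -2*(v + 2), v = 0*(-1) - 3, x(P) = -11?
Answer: 1166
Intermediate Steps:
v = -3 (v = 0 - 3 = -3)
N(w) = 2 + w (N(w) = 2 + (w - 1*0) = 2 + (w + 0) = 2 + w)
O = 2 (O = -2*(-3 + 2) = -2*(-1) = 2)
L = -102 (L = -3 + (-42 - 1*57) = -3 + (-42 - 57) = -3 - 99 = -102)
((O - N(4)) + L)*x(-12) = ((2 - (2 + 4)) - 102)*(-11) = ((2 - 1*6) - 102)*(-11) = ((2 - 6) - 102)*(-11) = (-4 - 102)*(-11) = -106*(-11) = 1166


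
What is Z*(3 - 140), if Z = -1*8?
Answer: 1096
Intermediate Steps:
Z = -8
Z*(3 - 140) = -8*(3 - 140) = -8*(-137) = 1096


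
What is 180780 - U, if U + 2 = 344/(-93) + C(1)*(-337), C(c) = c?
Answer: 16844411/93 ≈ 1.8112e+5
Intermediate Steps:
U = -31871/93 (U = -2 + (344/(-93) + 1*(-337)) = -2 + (344*(-1/93) - 337) = -2 + (-344/93 - 337) = -2 - 31685/93 = -31871/93 ≈ -342.70)
180780 - U = 180780 - 1*(-31871/93) = 180780 + 31871/93 = 16844411/93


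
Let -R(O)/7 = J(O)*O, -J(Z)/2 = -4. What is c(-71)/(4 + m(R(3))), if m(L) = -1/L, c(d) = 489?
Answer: 82152/673 ≈ 122.07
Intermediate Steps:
J(Z) = 8 (J(Z) = -2*(-4) = 8)
R(O) = -56*O
c(-71)/(4 + m(R(3))) = 489/(4 - 1/((-56*3))) = 489/(4 - 1/(-168)) = 489/(4 - 1*(-1/168)) = 489/(4 + 1/168) = 489/(673/168) = 489*(168/673) = 82152/673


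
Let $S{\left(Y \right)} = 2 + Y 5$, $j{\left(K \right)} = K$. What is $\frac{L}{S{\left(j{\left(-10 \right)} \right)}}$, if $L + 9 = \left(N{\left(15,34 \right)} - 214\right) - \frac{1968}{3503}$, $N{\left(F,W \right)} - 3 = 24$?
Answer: $\frac{172139}{42036} \approx 4.095$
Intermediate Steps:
$N{\left(F,W \right)} = 27$ ($N{\left(F,W \right)} = 3 + 24 = 27$)
$S{\left(Y \right)} = 2 + 5 Y$
$L = - \frac{688556}{3503}$ ($L = -9 + \left(\left(27 - 214\right) - \frac{1968}{3503}\right) = -9 - \left(187 + 1968 \cdot \frac{1}{3503}\right) = -9 - \frac{657029}{3503} = - \frac{688556}{3503} \approx -196.56$)
$\frac{L}{S{\left(j{\left(-10 \right)} \right)}} = - \frac{688556}{3503 \left(2 + 5 \left(-10\right)\right)} = - \frac{688556}{3503 \left(2 - 50\right)} = - \frac{688556}{3503 \left(-48\right)} = \left(- \frac{688556}{3503}\right) \left(- \frac{1}{48}\right) = \frac{172139}{42036}$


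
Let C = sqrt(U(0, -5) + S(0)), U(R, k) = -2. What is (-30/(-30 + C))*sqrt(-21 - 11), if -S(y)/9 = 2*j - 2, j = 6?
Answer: -15*sqrt(46)/62 + 225*I*sqrt(2)/62 ≈ -1.6409 + 5.1322*I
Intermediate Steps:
S(y) = -90 (S(y) = -9*(2*6 - 2) = -9*(12 - 2) = -9*10 = -90)
C = 2*I*sqrt(23) (C = sqrt(-2 - 90) = sqrt(-92) = 2*I*sqrt(23) ≈ 9.5917*I)
(-30/(-30 + C))*sqrt(-21 - 11) = (-30/(-30 + 2*I*sqrt(23)))*sqrt(-21 - 11) = (-30/(-30 + 2*I*sqrt(23)))*sqrt(-32) = (-30/(-30 + 2*I*sqrt(23)))*(4*I*sqrt(2)) = -120*I*sqrt(2)/(-30 + 2*I*sqrt(23))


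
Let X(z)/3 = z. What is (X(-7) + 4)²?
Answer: 289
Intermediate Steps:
X(z) = 3*z
(X(-7) + 4)² = (3*(-7) + 4)² = (-21 + 4)² = (-17)² = 289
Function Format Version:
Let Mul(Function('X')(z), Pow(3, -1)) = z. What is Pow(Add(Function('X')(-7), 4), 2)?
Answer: 289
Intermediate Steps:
Function('X')(z) = Mul(3, z)
Pow(Add(Function('X')(-7), 4), 2) = Pow(Add(Mul(3, -7), 4), 2) = Pow(Add(-21, 4), 2) = Pow(-17, 2) = 289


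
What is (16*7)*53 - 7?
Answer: 5929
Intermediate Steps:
(16*7)*53 - 7 = 112*53 - 7 = 5936 - 7 = 5929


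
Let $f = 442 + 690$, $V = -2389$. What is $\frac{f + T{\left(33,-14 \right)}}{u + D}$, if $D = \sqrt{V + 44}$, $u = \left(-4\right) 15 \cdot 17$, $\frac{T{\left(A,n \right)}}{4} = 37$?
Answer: $- \frac{261120}{208549} - \frac{256 i \sqrt{2345}}{208549} \approx -1.2521 - 0.059443 i$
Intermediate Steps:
$T{\left(A,n \right)} = 148$ ($T{\left(A,n \right)} = 4 \cdot 37 = 148$)
$u = -1020$ ($u = \left(-60\right) 17 = -1020$)
$f = 1132$
$D = i \sqrt{2345}$ ($D = \sqrt{-2389 + 44} = \sqrt{-2345} = i \sqrt{2345} \approx 48.425 i$)
$\frac{f + T{\left(33,-14 \right)}}{u + D} = \frac{1132 + 148}{-1020 + i \sqrt{2345}} = \frac{1280}{-1020 + i \sqrt{2345}}$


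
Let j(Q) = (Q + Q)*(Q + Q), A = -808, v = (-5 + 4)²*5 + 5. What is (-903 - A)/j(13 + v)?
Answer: -95/2116 ≈ -0.044896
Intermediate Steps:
v = 10 (v = (-1)²*5 + 5 = 1*5 + 5 = 5 + 5 = 10)
j(Q) = 4*Q² (j(Q) = (2*Q)*(2*Q) = 4*Q²)
(-903 - A)/j(13 + v) = (-903 - 1*(-808))/((4*(13 + 10)²)) = (-903 + 808)/((4*23²)) = -95/(4*529) = -95/2116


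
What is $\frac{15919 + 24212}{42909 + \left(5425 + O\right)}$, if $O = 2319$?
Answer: $\frac{40131}{50653} \approx 0.79227$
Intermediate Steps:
$\frac{15919 + 24212}{42909 + \left(5425 + O\right)} = \frac{15919 + 24212}{42909 + \left(5425 + 2319\right)} = \frac{40131}{42909 + 7744} = \frac{40131}{50653}$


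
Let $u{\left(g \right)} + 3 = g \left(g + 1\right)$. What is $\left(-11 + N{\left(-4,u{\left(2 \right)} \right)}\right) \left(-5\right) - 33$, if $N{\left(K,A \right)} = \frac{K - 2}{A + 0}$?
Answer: $32$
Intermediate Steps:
$u{\left(g \right)} = -3 + g \left(1 + g\right)$ ($u{\left(g \right)} = -3 + g \left(g + 1\right) = -3 + g \left(1 + g\right)$)
$N{\left(K,A \right)} = \frac{-2 + K}{A}$
$\left(-11 + N{\left(-4,u{\left(2 \right)} \right)}\right) \left(-5\right) - 33 = \left(-11 + \frac{-2 - 4}{-3 + 2 + 2^{2}}\right) \left(-5\right) - 33 = \left(-11 + \frac{1}{-3 + 2 + 4} \left(-6\right)\right) \left(-5\right) + \left(-40 + 7\right) = \left(-11 + \frac{1}{3} \left(-6\right)\right) \left(-5\right) - 33 = \left(-11 - 2\right) \left(-5\right) - 33 = \left(-13\right) \left(-5\right) - 33 = 65 - 33 = 32$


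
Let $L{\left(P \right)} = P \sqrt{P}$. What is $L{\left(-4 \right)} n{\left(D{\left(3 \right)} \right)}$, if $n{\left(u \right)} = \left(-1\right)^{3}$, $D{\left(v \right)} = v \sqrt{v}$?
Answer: $8 i \approx 8.0 i$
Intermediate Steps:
$D{\left(v \right)} = v^{\frac{3}{2}}$
$L{\left(P \right)} = P^{\frac{3}{2}}$
$n{\left(u \right)} = -1$
$L{\left(-4 \right)} n{\left(D{\left(3 \right)} \right)} = \left(-4\right)^{\frac{3}{2}} \left(-1\right) = - 8 i \left(-1\right) = 8 i$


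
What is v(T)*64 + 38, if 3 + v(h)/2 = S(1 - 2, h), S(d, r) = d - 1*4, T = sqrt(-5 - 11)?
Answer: -986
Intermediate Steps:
T = 4*I (T = sqrt(-16) = 4*I ≈ 4.0*I)
S(d, r) = -4 + d (S(d, r) = d - 4 = -4 + d)
v(h) = -16 (v(h) = -6 + 2*(-4 + (1 - 2)) = -6 + 2*(-4 - 1) = -6 + 2*(-5) = -6 - 10 = -16)
v(T)*64 + 38 = -16*64 + 38 = -1024 + 38 = -986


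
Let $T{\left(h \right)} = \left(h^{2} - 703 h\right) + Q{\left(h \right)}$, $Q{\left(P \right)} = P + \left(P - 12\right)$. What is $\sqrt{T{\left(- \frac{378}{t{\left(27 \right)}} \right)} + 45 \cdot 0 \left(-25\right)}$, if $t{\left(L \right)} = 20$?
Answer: $\frac{\sqrt{1359411}}{10} \approx 116.59$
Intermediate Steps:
$Q{\left(P \right)} = -12 + 2 P$ ($Q{\left(P \right)} = P + \left(-12 + P\right) = -12 + 2 P$)
$T{\left(h \right)} = -12 + h^{2} - 701 h$ ($T{\left(h \right)} = \left(h^{2} - 703 h\right) + \left(-12 + 2 h\right) = -12 + h^{2} - 701 h$)
$\sqrt{T{\left(- \frac{378}{t{\left(27 \right)}} \right)} + 45 \cdot 0 \left(-25\right)} = \sqrt{\left(-12 + \left(- \frac{378}{20}\right)^{2} - 701 \left(- \frac{378}{20}\right)\right) + 45 \cdot 0 \left(-25\right)} = \sqrt{\left(-12 + \left(\left(-378\right) \frac{1}{20}\right)^{2} - 701 \left(\left(-378\right) \frac{1}{20}\right)\right) + 0 \left(-25\right)} = \sqrt{\left(-12 + \left(- \frac{189}{10}\right)^{2} - - \frac{132489}{10}\right) + 0} = \sqrt{\left(-12 + \frac{35721}{100} + \frac{132489}{10}\right) + 0} = \sqrt{\frac{1359411}{100} + 0} = \sqrt{\frac{1359411}{100}} = \frac{\sqrt{1359411}}{10}$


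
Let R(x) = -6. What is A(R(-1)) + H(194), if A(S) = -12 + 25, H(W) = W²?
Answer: 37649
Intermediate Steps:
A(S) = 13
A(R(-1)) + H(194) = 13 + 194² = 13 + 37636 = 37649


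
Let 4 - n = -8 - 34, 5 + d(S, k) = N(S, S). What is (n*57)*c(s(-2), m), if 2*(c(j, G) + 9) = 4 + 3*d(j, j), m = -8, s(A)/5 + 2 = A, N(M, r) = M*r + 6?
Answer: 1558779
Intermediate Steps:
N(M, r) = 6 + M*r
s(A) = -10 + 5*A
d(S, k) = 1 + S² (d(S, k) = -5 + (6 + S*S) = -5 + (6 + S²) = 1 + S²)
c(j, G) = -11/2 + 3*j²/2 (c(j, G) = -9 + (4 + 3*(1 + j²))/2 = -9 + (4 + (3 + 3*j²))/2 = -9 + (7 + 3*j²)/2 = -9 + (7/2 + 3*j²/2) = -11/2 + 3*j²/2)
n = 46 (n = 4 - (-8 - 34) = 4 - 1*(-42) = 4 + 42 = 46)
(n*57)*c(s(-2), m) = (46*57)*(-11/2 + 3*(-10 + 5*(-2))²/2) = 2622*(-11/2 + 3*(-10 - 10)²/2) = 2622*(-11/2 + (3/2)*(-20)²) = 2622*(-11/2 + (3/2)*400) = 2622*(-11/2 + 600) = 2622*(1189/2) = 1558779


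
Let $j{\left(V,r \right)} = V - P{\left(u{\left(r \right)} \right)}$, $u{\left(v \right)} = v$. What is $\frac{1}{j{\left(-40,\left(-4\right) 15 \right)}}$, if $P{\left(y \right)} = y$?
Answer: $\frac{1}{20} \approx 0.05$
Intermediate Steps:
$j{\left(V,r \right)} = V - r$
$\frac{1}{j{\left(-40,\left(-4\right) 15 \right)}} = \frac{1}{-40 - \left(-4\right) 15} = \frac{1}{-40 - -60} = \frac{1}{-40 + 60} = \frac{1}{20}$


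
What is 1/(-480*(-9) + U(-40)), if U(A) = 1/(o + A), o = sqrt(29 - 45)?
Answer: 6981080/30158092801 + 4*I/30158092801 ≈ 0.00023148 + 1.3263e-10*I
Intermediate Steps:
o = 4*I (o = sqrt(-16) = 4*I ≈ 4.0*I)
U(A) = 1/(A + 4*I) (U(A) = 1/(4*I + A) = 1/(A + 4*I))
1/(-480*(-9) + U(-40)) = 1/(-480*(-9) + 1/(-40 + 4*I)) = 1/(4320 + (-40 - 4*I)/1616)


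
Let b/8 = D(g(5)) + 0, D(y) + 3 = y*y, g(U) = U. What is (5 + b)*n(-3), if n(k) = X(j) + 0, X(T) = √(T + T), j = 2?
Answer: 362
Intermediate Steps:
D(y) = -3 + y² (D(y) = -3 + y*y = -3 + y²)
X(T) = √2*√T (X(T) = √(2*T) = √2*√T)
b = 176 (b = 8*((-3 + 5²) + 0) = 8*((-3 + 25) + 0) = 8*(22 + 0) = 8*22 = 176)
n(k) = 2 (n(k) = √2*√2 + 0 = 2 + 0 = 2)
(5 + b)*n(-3) = (5 + 176)*2 = 181*2 = 362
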